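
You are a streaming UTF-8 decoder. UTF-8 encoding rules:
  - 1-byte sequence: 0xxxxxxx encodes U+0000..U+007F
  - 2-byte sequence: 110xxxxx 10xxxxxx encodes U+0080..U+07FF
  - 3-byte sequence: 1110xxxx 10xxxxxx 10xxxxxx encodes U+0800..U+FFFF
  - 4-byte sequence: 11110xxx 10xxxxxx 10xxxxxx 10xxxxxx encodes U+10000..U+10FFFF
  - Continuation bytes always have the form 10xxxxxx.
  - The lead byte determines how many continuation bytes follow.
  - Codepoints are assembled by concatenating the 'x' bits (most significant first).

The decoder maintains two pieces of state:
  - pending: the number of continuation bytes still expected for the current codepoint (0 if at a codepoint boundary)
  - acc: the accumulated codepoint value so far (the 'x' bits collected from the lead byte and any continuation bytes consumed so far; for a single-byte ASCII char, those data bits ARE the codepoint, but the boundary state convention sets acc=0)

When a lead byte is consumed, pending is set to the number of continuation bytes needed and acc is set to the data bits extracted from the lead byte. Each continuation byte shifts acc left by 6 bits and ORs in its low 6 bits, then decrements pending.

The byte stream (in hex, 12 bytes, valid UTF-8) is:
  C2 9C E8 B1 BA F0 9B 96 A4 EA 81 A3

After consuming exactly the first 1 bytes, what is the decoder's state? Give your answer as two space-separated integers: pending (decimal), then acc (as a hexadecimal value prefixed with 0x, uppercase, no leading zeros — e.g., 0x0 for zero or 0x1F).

Byte[0]=C2: 2-byte lead. pending=1, acc=0x2

Answer: 1 0x2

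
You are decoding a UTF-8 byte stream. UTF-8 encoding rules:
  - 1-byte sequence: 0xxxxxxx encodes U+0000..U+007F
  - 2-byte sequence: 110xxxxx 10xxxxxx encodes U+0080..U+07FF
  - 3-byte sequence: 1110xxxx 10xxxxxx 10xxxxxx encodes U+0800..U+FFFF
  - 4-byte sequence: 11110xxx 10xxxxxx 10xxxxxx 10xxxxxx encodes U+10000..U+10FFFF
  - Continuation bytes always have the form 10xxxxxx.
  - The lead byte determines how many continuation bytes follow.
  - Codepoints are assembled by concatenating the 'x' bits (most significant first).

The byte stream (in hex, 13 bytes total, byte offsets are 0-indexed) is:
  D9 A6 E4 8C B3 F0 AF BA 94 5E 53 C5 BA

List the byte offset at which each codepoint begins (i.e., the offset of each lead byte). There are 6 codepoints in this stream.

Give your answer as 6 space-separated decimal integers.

Byte[0]=D9: 2-byte lead, need 1 cont bytes. acc=0x19
Byte[1]=A6: continuation. acc=(acc<<6)|0x26=0x666
Completed: cp=U+0666 (starts at byte 0)
Byte[2]=E4: 3-byte lead, need 2 cont bytes. acc=0x4
Byte[3]=8C: continuation. acc=(acc<<6)|0x0C=0x10C
Byte[4]=B3: continuation. acc=(acc<<6)|0x33=0x4333
Completed: cp=U+4333 (starts at byte 2)
Byte[5]=F0: 4-byte lead, need 3 cont bytes. acc=0x0
Byte[6]=AF: continuation. acc=(acc<<6)|0x2F=0x2F
Byte[7]=BA: continuation. acc=(acc<<6)|0x3A=0xBFA
Byte[8]=94: continuation. acc=(acc<<6)|0x14=0x2FE94
Completed: cp=U+2FE94 (starts at byte 5)
Byte[9]=5E: 1-byte ASCII. cp=U+005E
Byte[10]=53: 1-byte ASCII. cp=U+0053
Byte[11]=C5: 2-byte lead, need 1 cont bytes. acc=0x5
Byte[12]=BA: continuation. acc=(acc<<6)|0x3A=0x17A
Completed: cp=U+017A (starts at byte 11)

Answer: 0 2 5 9 10 11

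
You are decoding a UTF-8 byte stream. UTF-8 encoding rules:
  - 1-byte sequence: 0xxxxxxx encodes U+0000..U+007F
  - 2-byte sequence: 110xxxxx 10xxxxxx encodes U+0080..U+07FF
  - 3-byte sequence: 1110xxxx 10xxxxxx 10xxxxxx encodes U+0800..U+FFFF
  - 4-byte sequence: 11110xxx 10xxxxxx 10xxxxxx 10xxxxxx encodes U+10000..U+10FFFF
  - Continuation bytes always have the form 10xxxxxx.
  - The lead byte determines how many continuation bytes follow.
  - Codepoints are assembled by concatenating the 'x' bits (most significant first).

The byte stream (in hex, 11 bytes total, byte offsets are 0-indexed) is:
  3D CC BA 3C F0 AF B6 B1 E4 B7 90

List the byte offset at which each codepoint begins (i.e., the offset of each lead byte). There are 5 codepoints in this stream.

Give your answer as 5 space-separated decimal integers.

Answer: 0 1 3 4 8

Derivation:
Byte[0]=3D: 1-byte ASCII. cp=U+003D
Byte[1]=CC: 2-byte lead, need 1 cont bytes. acc=0xC
Byte[2]=BA: continuation. acc=(acc<<6)|0x3A=0x33A
Completed: cp=U+033A (starts at byte 1)
Byte[3]=3C: 1-byte ASCII. cp=U+003C
Byte[4]=F0: 4-byte lead, need 3 cont bytes. acc=0x0
Byte[5]=AF: continuation. acc=(acc<<6)|0x2F=0x2F
Byte[6]=B6: continuation. acc=(acc<<6)|0x36=0xBF6
Byte[7]=B1: continuation. acc=(acc<<6)|0x31=0x2FDB1
Completed: cp=U+2FDB1 (starts at byte 4)
Byte[8]=E4: 3-byte lead, need 2 cont bytes. acc=0x4
Byte[9]=B7: continuation. acc=(acc<<6)|0x37=0x137
Byte[10]=90: continuation. acc=(acc<<6)|0x10=0x4DD0
Completed: cp=U+4DD0 (starts at byte 8)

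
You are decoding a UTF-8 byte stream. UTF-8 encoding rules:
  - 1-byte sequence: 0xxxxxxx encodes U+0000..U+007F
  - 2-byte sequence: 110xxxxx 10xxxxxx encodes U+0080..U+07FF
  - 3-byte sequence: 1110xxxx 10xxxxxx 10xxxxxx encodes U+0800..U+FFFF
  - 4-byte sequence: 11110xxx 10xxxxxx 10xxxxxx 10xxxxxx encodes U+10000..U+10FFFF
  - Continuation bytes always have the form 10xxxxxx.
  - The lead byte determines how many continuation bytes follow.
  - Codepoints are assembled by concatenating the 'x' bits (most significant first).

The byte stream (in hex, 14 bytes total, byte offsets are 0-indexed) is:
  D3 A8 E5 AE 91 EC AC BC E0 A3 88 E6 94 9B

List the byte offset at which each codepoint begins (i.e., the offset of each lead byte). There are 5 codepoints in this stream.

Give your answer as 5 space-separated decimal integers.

Answer: 0 2 5 8 11

Derivation:
Byte[0]=D3: 2-byte lead, need 1 cont bytes. acc=0x13
Byte[1]=A8: continuation. acc=(acc<<6)|0x28=0x4E8
Completed: cp=U+04E8 (starts at byte 0)
Byte[2]=E5: 3-byte lead, need 2 cont bytes. acc=0x5
Byte[3]=AE: continuation. acc=(acc<<6)|0x2E=0x16E
Byte[4]=91: continuation. acc=(acc<<6)|0x11=0x5B91
Completed: cp=U+5B91 (starts at byte 2)
Byte[5]=EC: 3-byte lead, need 2 cont bytes. acc=0xC
Byte[6]=AC: continuation. acc=(acc<<6)|0x2C=0x32C
Byte[7]=BC: continuation. acc=(acc<<6)|0x3C=0xCB3C
Completed: cp=U+CB3C (starts at byte 5)
Byte[8]=E0: 3-byte lead, need 2 cont bytes. acc=0x0
Byte[9]=A3: continuation. acc=(acc<<6)|0x23=0x23
Byte[10]=88: continuation. acc=(acc<<6)|0x08=0x8C8
Completed: cp=U+08C8 (starts at byte 8)
Byte[11]=E6: 3-byte lead, need 2 cont bytes. acc=0x6
Byte[12]=94: continuation. acc=(acc<<6)|0x14=0x194
Byte[13]=9B: continuation. acc=(acc<<6)|0x1B=0x651B
Completed: cp=U+651B (starts at byte 11)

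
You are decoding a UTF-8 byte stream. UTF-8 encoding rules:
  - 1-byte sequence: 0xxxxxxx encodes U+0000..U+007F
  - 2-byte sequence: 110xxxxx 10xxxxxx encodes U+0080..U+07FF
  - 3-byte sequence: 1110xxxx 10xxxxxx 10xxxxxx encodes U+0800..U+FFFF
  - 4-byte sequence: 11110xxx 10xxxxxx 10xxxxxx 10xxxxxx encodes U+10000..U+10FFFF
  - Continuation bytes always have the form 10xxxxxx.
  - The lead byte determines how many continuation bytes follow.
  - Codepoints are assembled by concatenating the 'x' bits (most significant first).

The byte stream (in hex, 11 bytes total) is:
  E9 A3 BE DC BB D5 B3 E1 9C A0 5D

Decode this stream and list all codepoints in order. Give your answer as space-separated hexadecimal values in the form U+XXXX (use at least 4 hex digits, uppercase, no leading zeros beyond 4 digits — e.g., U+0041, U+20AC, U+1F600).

Answer: U+98FE U+073B U+0573 U+1720 U+005D

Derivation:
Byte[0]=E9: 3-byte lead, need 2 cont bytes. acc=0x9
Byte[1]=A3: continuation. acc=(acc<<6)|0x23=0x263
Byte[2]=BE: continuation. acc=(acc<<6)|0x3E=0x98FE
Completed: cp=U+98FE (starts at byte 0)
Byte[3]=DC: 2-byte lead, need 1 cont bytes. acc=0x1C
Byte[4]=BB: continuation. acc=(acc<<6)|0x3B=0x73B
Completed: cp=U+073B (starts at byte 3)
Byte[5]=D5: 2-byte lead, need 1 cont bytes. acc=0x15
Byte[6]=B3: continuation. acc=(acc<<6)|0x33=0x573
Completed: cp=U+0573 (starts at byte 5)
Byte[7]=E1: 3-byte lead, need 2 cont bytes. acc=0x1
Byte[8]=9C: continuation. acc=(acc<<6)|0x1C=0x5C
Byte[9]=A0: continuation. acc=(acc<<6)|0x20=0x1720
Completed: cp=U+1720 (starts at byte 7)
Byte[10]=5D: 1-byte ASCII. cp=U+005D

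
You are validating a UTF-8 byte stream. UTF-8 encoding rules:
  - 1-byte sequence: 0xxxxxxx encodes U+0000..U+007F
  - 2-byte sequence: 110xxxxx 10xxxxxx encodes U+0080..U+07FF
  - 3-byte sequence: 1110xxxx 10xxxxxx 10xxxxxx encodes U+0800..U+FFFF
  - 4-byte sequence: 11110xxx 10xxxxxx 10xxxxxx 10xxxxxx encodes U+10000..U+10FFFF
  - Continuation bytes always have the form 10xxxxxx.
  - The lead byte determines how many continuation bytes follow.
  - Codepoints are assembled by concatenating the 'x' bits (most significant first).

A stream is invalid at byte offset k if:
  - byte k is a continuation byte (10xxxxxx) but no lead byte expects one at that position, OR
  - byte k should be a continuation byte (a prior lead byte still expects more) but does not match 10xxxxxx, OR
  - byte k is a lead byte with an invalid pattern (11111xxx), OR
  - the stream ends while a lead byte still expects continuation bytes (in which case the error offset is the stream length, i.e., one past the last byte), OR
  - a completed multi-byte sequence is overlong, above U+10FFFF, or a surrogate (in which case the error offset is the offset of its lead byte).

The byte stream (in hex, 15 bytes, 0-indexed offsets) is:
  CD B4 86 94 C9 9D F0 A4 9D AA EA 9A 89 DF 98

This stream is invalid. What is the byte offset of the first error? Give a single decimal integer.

Byte[0]=CD: 2-byte lead, need 1 cont bytes. acc=0xD
Byte[1]=B4: continuation. acc=(acc<<6)|0x34=0x374
Completed: cp=U+0374 (starts at byte 0)
Byte[2]=86: INVALID lead byte (not 0xxx/110x/1110/11110)

Answer: 2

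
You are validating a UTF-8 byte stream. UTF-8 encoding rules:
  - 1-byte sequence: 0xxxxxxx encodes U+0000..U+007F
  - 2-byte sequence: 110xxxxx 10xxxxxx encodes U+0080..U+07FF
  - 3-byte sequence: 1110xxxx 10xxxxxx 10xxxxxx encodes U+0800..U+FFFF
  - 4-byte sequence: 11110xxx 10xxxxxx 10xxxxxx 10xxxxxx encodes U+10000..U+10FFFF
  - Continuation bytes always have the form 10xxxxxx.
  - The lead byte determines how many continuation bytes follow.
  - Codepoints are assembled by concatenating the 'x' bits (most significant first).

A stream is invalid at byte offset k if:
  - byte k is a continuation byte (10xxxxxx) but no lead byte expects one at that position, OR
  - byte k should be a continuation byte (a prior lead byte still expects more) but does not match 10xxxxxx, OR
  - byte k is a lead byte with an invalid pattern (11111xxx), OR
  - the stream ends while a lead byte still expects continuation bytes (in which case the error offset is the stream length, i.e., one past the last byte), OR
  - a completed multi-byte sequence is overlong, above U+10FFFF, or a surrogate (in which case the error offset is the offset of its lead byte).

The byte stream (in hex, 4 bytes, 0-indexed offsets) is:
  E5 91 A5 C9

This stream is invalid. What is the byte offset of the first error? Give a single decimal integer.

Byte[0]=E5: 3-byte lead, need 2 cont bytes. acc=0x5
Byte[1]=91: continuation. acc=(acc<<6)|0x11=0x151
Byte[2]=A5: continuation. acc=(acc<<6)|0x25=0x5465
Completed: cp=U+5465 (starts at byte 0)
Byte[3]=C9: 2-byte lead, need 1 cont bytes. acc=0x9
Byte[4]: stream ended, expected continuation. INVALID

Answer: 4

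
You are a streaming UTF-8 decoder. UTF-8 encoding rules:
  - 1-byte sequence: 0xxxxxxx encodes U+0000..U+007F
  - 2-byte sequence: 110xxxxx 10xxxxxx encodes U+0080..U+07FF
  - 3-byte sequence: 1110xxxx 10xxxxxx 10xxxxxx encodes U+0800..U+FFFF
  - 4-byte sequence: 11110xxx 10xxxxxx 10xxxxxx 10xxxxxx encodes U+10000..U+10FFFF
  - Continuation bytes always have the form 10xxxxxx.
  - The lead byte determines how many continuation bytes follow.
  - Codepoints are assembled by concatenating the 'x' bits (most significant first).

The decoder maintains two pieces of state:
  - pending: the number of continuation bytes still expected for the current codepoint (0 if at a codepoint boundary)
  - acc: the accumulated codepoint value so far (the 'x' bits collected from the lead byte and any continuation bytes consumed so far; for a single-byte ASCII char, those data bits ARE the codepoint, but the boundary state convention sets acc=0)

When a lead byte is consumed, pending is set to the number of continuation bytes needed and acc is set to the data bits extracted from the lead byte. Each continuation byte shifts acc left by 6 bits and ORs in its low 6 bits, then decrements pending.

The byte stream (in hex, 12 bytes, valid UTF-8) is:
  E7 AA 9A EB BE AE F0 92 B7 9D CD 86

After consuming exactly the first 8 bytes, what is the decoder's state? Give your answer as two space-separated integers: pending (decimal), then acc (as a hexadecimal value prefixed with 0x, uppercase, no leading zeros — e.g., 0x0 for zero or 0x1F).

Answer: 2 0x12

Derivation:
Byte[0]=E7: 3-byte lead. pending=2, acc=0x7
Byte[1]=AA: continuation. acc=(acc<<6)|0x2A=0x1EA, pending=1
Byte[2]=9A: continuation. acc=(acc<<6)|0x1A=0x7A9A, pending=0
Byte[3]=EB: 3-byte lead. pending=2, acc=0xB
Byte[4]=BE: continuation. acc=(acc<<6)|0x3E=0x2FE, pending=1
Byte[5]=AE: continuation. acc=(acc<<6)|0x2E=0xBFAE, pending=0
Byte[6]=F0: 4-byte lead. pending=3, acc=0x0
Byte[7]=92: continuation. acc=(acc<<6)|0x12=0x12, pending=2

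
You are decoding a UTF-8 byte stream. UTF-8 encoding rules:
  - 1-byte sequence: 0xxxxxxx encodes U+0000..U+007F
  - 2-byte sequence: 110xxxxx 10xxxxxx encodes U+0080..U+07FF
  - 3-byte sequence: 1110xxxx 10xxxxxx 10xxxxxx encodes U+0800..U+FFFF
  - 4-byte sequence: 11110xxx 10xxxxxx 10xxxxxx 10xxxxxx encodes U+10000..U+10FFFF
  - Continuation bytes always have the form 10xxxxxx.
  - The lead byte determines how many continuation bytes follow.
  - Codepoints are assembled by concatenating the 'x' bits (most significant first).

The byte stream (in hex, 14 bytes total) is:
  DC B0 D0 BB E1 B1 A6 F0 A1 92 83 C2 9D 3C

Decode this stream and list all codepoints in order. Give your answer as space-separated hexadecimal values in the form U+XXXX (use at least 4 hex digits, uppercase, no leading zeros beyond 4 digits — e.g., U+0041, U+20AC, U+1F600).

Byte[0]=DC: 2-byte lead, need 1 cont bytes. acc=0x1C
Byte[1]=B0: continuation. acc=(acc<<6)|0x30=0x730
Completed: cp=U+0730 (starts at byte 0)
Byte[2]=D0: 2-byte lead, need 1 cont bytes. acc=0x10
Byte[3]=BB: continuation. acc=(acc<<6)|0x3B=0x43B
Completed: cp=U+043B (starts at byte 2)
Byte[4]=E1: 3-byte lead, need 2 cont bytes. acc=0x1
Byte[5]=B1: continuation. acc=(acc<<6)|0x31=0x71
Byte[6]=A6: continuation. acc=(acc<<6)|0x26=0x1C66
Completed: cp=U+1C66 (starts at byte 4)
Byte[7]=F0: 4-byte lead, need 3 cont bytes. acc=0x0
Byte[8]=A1: continuation. acc=(acc<<6)|0x21=0x21
Byte[9]=92: continuation. acc=(acc<<6)|0x12=0x852
Byte[10]=83: continuation. acc=(acc<<6)|0x03=0x21483
Completed: cp=U+21483 (starts at byte 7)
Byte[11]=C2: 2-byte lead, need 1 cont bytes. acc=0x2
Byte[12]=9D: continuation. acc=(acc<<6)|0x1D=0x9D
Completed: cp=U+009D (starts at byte 11)
Byte[13]=3C: 1-byte ASCII. cp=U+003C

Answer: U+0730 U+043B U+1C66 U+21483 U+009D U+003C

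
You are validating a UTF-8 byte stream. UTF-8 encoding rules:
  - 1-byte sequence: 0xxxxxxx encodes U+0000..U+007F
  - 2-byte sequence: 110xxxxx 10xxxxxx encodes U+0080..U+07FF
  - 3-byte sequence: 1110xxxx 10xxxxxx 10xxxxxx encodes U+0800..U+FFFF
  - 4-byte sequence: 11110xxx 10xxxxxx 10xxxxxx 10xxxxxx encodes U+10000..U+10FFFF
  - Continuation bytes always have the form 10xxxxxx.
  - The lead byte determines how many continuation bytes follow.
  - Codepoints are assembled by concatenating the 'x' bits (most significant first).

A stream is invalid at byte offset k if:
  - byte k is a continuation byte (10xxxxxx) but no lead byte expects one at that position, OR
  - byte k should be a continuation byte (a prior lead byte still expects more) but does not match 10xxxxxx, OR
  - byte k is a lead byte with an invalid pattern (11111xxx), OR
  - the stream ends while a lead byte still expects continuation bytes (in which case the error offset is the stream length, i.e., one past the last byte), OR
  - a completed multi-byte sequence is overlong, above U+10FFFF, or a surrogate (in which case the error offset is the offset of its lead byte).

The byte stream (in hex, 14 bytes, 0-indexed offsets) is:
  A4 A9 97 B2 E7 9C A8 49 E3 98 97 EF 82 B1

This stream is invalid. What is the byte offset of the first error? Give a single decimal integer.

Answer: 0

Derivation:
Byte[0]=A4: INVALID lead byte (not 0xxx/110x/1110/11110)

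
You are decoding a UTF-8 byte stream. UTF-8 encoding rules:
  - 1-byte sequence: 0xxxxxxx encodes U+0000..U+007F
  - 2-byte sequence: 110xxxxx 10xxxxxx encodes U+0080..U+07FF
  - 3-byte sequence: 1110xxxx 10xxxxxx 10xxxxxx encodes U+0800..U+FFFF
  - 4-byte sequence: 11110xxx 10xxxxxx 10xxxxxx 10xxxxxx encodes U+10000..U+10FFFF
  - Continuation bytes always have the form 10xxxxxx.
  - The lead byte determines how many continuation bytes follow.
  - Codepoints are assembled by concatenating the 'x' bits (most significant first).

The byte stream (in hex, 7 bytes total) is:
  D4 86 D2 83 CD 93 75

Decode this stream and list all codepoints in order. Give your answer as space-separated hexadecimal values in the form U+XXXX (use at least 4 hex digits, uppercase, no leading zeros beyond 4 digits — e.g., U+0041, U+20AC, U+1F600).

Answer: U+0506 U+0483 U+0353 U+0075

Derivation:
Byte[0]=D4: 2-byte lead, need 1 cont bytes. acc=0x14
Byte[1]=86: continuation. acc=(acc<<6)|0x06=0x506
Completed: cp=U+0506 (starts at byte 0)
Byte[2]=D2: 2-byte lead, need 1 cont bytes. acc=0x12
Byte[3]=83: continuation. acc=(acc<<6)|0x03=0x483
Completed: cp=U+0483 (starts at byte 2)
Byte[4]=CD: 2-byte lead, need 1 cont bytes. acc=0xD
Byte[5]=93: continuation. acc=(acc<<6)|0x13=0x353
Completed: cp=U+0353 (starts at byte 4)
Byte[6]=75: 1-byte ASCII. cp=U+0075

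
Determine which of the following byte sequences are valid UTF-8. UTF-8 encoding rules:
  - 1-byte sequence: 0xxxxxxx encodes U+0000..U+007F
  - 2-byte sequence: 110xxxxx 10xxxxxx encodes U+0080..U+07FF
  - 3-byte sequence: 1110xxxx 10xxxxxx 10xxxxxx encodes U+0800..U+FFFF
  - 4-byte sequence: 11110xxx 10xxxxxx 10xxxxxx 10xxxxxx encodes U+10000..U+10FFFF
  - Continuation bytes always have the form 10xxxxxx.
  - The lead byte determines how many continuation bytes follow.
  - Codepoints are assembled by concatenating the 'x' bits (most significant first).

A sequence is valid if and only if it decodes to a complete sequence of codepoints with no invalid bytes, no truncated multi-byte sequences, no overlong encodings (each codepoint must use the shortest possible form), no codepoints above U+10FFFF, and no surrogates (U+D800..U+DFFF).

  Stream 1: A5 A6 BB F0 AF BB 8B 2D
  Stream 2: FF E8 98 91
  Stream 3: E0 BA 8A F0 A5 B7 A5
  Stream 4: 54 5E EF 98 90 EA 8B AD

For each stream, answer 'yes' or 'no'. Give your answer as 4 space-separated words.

Answer: no no yes yes

Derivation:
Stream 1: error at byte offset 0. INVALID
Stream 2: error at byte offset 0. INVALID
Stream 3: decodes cleanly. VALID
Stream 4: decodes cleanly. VALID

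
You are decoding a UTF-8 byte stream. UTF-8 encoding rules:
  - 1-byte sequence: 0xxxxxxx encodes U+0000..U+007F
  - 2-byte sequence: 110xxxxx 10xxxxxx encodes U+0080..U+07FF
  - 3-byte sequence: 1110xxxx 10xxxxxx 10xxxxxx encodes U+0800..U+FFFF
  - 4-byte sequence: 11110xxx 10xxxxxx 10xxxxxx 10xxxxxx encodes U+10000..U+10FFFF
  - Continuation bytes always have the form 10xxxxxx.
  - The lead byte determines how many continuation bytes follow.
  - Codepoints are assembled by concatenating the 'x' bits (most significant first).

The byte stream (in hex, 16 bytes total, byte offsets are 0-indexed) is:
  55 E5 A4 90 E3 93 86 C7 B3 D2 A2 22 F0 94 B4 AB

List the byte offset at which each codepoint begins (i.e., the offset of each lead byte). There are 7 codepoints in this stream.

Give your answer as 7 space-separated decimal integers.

Answer: 0 1 4 7 9 11 12

Derivation:
Byte[0]=55: 1-byte ASCII. cp=U+0055
Byte[1]=E5: 3-byte lead, need 2 cont bytes. acc=0x5
Byte[2]=A4: continuation. acc=(acc<<6)|0x24=0x164
Byte[3]=90: continuation. acc=(acc<<6)|0x10=0x5910
Completed: cp=U+5910 (starts at byte 1)
Byte[4]=E3: 3-byte lead, need 2 cont bytes. acc=0x3
Byte[5]=93: continuation. acc=(acc<<6)|0x13=0xD3
Byte[6]=86: continuation. acc=(acc<<6)|0x06=0x34C6
Completed: cp=U+34C6 (starts at byte 4)
Byte[7]=C7: 2-byte lead, need 1 cont bytes. acc=0x7
Byte[8]=B3: continuation. acc=(acc<<6)|0x33=0x1F3
Completed: cp=U+01F3 (starts at byte 7)
Byte[9]=D2: 2-byte lead, need 1 cont bytes. acc=0x12
Byte[10]=A2: continuation. acc=(acc<<6)|0x22=0x4A2
Completed: cp=U+04A2 (starts at byte 9)
Byte[11]=22: 1-byte ASCII. cp=U+0022
Byte[12]=F0: 4-byte lead, need 3 cont bytes. acc=0x0
Byte[13]=94: continuation. acc=(acc<<6)|0x14=0x14
Byte[14]=B4: continuation. acc=(acc<<6)|0x34=0x534
Byte[15]=AB: continuation. acc=(acc<<6)|0x2B=0x14D2B
Completed: cp=U+14D2B (starts at byte 12)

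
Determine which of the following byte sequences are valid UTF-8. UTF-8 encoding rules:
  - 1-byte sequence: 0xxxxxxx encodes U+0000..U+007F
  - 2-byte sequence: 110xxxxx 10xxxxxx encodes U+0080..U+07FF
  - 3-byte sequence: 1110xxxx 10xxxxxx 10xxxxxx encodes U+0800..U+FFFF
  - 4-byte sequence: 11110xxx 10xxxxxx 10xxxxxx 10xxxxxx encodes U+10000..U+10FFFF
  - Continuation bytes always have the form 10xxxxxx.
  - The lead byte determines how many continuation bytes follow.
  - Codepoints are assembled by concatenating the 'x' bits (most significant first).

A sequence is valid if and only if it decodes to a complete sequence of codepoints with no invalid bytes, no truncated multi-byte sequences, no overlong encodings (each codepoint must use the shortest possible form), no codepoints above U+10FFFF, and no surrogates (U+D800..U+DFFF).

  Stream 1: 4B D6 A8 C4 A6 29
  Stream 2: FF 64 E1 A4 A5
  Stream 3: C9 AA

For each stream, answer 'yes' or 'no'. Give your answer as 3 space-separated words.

Stream 1: decodes cleanly. VALID
Stream 2: error at byte offset 0. INVALID
Stream 3: decodes cleanly. VALID

Answer: yes no yes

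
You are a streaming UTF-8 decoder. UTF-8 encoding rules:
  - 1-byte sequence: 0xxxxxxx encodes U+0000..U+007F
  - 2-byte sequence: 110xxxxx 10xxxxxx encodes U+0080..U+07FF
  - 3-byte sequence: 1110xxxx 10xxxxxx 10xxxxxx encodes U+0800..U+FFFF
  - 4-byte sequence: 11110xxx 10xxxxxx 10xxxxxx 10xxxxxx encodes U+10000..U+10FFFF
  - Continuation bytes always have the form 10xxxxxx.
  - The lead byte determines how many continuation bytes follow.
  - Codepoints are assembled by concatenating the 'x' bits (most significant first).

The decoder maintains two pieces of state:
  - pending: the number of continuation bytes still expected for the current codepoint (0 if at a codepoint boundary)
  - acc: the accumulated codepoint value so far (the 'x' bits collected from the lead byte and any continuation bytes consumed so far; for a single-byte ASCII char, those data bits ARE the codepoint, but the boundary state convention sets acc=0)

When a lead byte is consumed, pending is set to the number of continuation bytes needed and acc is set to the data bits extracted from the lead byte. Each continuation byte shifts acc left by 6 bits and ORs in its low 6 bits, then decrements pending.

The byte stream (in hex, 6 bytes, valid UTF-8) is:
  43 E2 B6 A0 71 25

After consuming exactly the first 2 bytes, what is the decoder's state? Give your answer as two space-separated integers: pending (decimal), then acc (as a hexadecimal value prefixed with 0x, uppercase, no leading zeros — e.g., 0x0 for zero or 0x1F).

Byte[0]=43: 1-byte. pending=0, acc=0x0
Byte[1]=E2: 3-byte lead. pending=2, acc=0x2

Answer: 2 0x2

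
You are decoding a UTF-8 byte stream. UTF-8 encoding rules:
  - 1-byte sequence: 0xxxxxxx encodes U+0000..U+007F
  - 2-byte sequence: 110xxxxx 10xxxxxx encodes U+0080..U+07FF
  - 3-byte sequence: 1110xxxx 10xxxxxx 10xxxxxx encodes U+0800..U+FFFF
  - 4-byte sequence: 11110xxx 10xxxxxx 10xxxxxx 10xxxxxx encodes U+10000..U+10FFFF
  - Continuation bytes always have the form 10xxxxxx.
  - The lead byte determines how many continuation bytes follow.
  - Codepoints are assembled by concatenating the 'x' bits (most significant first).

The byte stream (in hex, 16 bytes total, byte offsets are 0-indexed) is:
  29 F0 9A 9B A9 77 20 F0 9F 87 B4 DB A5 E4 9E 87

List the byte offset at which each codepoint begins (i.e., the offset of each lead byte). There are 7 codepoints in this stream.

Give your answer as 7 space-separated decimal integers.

Byte[0]=29: 1-byte ASCII. cp=U+0029
Byte[1]=F0: 4-byte lead, need 3 cont bytes. acc=0x0
Byte[2]=9A: continuation. acc=(acc<<6)|0x1A=0x1A
Byte[3]=9B: continuation. acc=(acc<<6)|0x1B=0x69B
Byte[4]=A9: continuation. acc=(acc<<6)|0x29=0x1A6E9
Completed: cp=U+1A6E9 (starts at byte 1)
Byte[5]=77: 1-byte ASCII. cp=U+0077
Byte[6]=20: 1-byte ASCII. cp=U+0020
Byte[7]=F0: 4-byte lead, need 3 cont bytes. acc=0x0
Byte[8]=9F: continuation. acc=(acc<<6)|0x1F=0x1F
Byte[9]=87: continuation. acc=(acc<<6)|0x07=0x7C7
Byte[10]=B4: continuation. acc=(acc<<6)|0x34=0x1F1F4
Completed: cp=U+1F1F4 (starts at byte 7)
Byte[11]=DB: 2-byte lead, need 1 cont bytes. acc=0x1B
Byte[12]=A5: continuation. acc=(acc<<6)|0x25=0x6E5
Completed: cp=U+06E5 (starts at byte 11)
Byte[13]=E4: 3-byte lead, need 2 cont bytes. acc=0x4
Byte[14]=9E: continuation. acc=(acc<<6)|0x1E=0x11E
Byte[15]=87: continuation. acc=(acc<<6)|0x07=0x4787
Completed: cp=U+4787 (starts at byte 13)

Answer: 0 1 5 6 7 11 13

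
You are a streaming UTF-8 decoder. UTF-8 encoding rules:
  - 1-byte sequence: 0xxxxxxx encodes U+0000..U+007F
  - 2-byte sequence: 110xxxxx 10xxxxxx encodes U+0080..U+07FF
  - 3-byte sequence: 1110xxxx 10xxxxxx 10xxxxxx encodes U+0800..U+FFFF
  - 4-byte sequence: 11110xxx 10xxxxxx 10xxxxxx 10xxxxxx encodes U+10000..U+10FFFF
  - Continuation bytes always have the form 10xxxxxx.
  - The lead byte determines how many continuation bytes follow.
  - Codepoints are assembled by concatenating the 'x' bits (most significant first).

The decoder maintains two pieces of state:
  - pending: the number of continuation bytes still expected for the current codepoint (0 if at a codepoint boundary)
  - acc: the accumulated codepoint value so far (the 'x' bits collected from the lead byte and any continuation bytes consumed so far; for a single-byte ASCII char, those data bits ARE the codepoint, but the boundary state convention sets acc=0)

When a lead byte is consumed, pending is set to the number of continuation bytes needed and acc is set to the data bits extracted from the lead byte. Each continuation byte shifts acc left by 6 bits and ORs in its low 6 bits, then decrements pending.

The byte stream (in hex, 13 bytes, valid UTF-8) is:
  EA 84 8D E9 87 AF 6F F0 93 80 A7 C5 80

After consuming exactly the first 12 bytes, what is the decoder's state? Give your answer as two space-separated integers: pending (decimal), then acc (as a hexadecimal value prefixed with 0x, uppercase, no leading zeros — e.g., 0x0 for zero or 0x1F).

Byte[0]=EA: 3-byte lead. pending=2, acc=0xA
Byte[1]=84: continuation. acc=(acc<<6)|0x04=0x284, pending=1
Byte[2]=8D: continuation. acc=(acc<<6)|0x0D=0xA10D, pending=0
Byte[3]=E9: 3-byte lead. pending=2, acc=0x9
Byte[4]=87: continuation. acc=(acc<<6)|0x07=0x247, pending=1
Byte[5]=AF: continuation. acc=(acc<<6)|0x2F=0x91EF, pending=0
Byte[6]=6F: 1-byte. pending=0, acc=0x0
Byte[7]=F0: 4-byte lead. pending=3, acc=0x0
Byte[8]=93: continuation. acc=(acc<<6)|0x13=0x13, pending=2
Byte[9]=80: continuation. acc=(acc<<6)|0x00=0x4C0, pending=1
Byte[10]=A7: continuation. acc=(acc<<6)|0x27=0x13027, pending=0
Byte[11]=C5: 2-byte lead. pending=1, acc=0x5

Answer: 1 0x5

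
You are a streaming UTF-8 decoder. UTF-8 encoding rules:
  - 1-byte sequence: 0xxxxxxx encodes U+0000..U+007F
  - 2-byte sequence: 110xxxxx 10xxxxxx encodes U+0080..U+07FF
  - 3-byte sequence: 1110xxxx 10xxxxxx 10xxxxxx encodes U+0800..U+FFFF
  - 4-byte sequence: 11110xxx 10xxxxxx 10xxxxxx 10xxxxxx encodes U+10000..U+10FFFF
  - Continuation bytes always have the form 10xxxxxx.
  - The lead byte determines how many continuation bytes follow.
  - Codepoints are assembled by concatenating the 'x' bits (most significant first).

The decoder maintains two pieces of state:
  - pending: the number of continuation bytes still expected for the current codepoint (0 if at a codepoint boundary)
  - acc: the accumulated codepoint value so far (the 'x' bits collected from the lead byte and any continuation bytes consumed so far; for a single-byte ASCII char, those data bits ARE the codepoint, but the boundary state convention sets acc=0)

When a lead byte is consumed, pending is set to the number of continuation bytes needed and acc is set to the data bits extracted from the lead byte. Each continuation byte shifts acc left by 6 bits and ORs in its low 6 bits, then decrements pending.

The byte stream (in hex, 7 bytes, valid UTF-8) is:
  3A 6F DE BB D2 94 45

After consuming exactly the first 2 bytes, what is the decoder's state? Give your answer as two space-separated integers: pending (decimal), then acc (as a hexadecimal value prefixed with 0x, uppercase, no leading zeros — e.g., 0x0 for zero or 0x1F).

Answer: 0 0x0

Derivation:
Byte[0]=3A: 1-byte. pending=0, acc=0x0
Byte[1]=6F: 1-byte. pending=0, acc=0x0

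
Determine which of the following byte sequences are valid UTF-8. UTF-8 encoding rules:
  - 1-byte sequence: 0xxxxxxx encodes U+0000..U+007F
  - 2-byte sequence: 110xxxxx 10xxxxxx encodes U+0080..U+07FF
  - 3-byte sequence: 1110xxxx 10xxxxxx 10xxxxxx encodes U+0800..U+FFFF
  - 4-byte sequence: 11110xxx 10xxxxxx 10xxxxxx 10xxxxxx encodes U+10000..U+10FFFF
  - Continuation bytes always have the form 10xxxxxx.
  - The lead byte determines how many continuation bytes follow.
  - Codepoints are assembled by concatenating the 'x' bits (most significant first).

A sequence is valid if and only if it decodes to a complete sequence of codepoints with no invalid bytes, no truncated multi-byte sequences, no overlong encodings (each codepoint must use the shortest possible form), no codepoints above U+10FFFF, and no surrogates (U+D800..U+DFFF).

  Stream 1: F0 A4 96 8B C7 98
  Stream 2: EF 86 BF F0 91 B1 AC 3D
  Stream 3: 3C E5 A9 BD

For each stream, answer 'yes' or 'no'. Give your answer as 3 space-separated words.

Stream 1: decodes cleanly. VALID
Stream 2: decodes cleanly. VALID
Stream 3: decodes cleanly. VALID

Answer: yes yes yes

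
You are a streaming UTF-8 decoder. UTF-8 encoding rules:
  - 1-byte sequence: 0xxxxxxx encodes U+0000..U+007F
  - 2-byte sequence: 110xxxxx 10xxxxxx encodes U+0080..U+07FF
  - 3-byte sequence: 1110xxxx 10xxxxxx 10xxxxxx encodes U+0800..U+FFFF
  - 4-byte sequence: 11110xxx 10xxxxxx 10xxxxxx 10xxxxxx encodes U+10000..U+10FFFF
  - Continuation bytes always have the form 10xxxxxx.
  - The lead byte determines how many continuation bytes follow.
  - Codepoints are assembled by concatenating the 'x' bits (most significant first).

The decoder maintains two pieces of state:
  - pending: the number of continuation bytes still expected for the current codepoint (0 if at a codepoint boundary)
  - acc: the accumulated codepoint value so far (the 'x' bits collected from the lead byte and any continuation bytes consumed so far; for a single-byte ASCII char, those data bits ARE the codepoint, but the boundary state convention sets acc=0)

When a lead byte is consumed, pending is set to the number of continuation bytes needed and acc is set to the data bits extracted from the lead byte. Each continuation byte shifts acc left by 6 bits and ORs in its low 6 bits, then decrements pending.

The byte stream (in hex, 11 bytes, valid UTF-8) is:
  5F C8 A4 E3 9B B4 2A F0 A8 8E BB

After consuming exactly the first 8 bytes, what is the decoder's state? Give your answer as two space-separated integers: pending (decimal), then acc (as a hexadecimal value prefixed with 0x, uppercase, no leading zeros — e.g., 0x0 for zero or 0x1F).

Byte[0]=5F: 1-byte. pending=0, acc=0x0
Byte[1]=C8: 2-byte lead. pending=1, acc=0x8
Byte[2]=A4: continuation. acc=(acc<<6)|0x24=0x224, pending=0
Byte[3]=E3: 3-byte lead. pending=2, acc=0x3
Byte[4]=9B: continuation. acc=(acc<<6)|0x1B=0xDB, pending=1
Byte[5]=B4: continuation. acc=(acc<<6)|0x34=0x36F4, pending=0
Byte[6]=2A: 1-byte. pending=0, acc=0x0
Byte[7]=F0: 4-byte lead. pending=3, acc=0x0

Answer: 3 0x0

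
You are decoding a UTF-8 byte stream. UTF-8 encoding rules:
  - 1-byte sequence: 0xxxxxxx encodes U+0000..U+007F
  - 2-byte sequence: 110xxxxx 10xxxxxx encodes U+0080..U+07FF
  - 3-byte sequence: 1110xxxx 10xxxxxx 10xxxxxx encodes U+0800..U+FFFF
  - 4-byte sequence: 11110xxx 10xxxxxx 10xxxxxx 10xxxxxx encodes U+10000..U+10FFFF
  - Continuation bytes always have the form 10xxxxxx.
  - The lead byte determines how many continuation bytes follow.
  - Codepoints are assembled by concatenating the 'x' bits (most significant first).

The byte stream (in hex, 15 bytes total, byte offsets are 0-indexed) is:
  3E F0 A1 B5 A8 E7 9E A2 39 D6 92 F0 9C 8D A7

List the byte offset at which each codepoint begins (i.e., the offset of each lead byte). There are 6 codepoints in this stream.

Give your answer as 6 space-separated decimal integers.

Answer: 0 1 5 8 9 11

Derivation:
Byte[0]=3E: 1-byte ASCII. cp=U+003E
Byte[1]=F0: 4-byte lead, need 3 cont bytes. acc=0x0
Byte[2]=A1: continuation. acc=(acc<<6)|0x21=0x21
Byte[3]=B5: continuation. acc=(acc<<6)|0x35=0x875
Byte[4]=A8: continuation. acc=(acc<<6)|0x28=0x21D68
Completed: cp=U+21D68 (starts at byte 1)
Byte[5]=E7: 3-byte lead, need 2 cont bytes. acc=0x7
Byte[6]=9E: continuation. acc=(acc<<6)|0x1E=0x1DE
Byte[7]=A2: continuation. acc=(acc<<6)|0x22=0x77A2
Completed: cp=U+77A2 (starts at byte 5)
Byte[8]=39: 1-byte ASCII. cp=U+0039
Byte[9]=D6: 2-byte lead, need 1 cont bytes. acc=0x16
Byte[10]=92: continuation. acc=(acc<<6)|0x12=0x592
Completed: cp=U+0592 (starts at byte 9)
Byte[11]=F0: 4-byte lead, need 3 cont bytes. acc=0x0
Byte[12]=9C: continuation. acc=(acc<<6)|0x1C=0x1C
Byte[13]=8D: continuation. acc=(acc<<6)|0x0D=0x70D
Byte[14]=A7: continuation. acc=(acc<<6)|0x27=0x1C367
Completed: cp=U+1C367 (starts at byte 11)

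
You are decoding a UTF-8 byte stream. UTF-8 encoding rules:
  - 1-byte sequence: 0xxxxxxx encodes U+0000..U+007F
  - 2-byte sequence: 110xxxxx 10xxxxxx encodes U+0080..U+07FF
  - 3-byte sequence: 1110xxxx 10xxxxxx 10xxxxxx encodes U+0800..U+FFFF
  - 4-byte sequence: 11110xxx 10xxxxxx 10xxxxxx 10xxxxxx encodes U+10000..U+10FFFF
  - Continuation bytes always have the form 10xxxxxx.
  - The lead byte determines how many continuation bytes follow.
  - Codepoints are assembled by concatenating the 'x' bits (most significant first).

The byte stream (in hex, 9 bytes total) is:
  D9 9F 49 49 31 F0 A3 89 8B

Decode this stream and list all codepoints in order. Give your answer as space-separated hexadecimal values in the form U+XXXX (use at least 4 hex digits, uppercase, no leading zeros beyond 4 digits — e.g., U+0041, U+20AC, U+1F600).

Answer: U+065F U+0049 U+0049 U+0031 U+2324B

Derivation:
Byte[0]=D9: 2-byte lead, need 1 cont bytes. acc=0x19
Byte[1]=9F: continuation. acc=(acc<<6)|0x1F=0x65F
Completed: cp=U+065F (starts at byte 0)
Byte[2]=49: 1-byte ASCII. cp=U+0049
Byte[3]=49: 1-byte ASCII. cp=U+0049
Byte[4]=31: 1-byte ASCII. cp=U+0031
Byte[5]=F0: 4-byte lead, need 3 cont bytes. acc=0x0
Byte[6]=A3: continuation. acc=(acc<<6)|0x23=0x23
Byte[7]=89: continuation. acc=(acc<<6)|0x09=0x8C9
Byte[8]=8B: continuation. acc=(acc<<6)|0x0B=0x2324B
Completed: cp=U+2324B (starts at byte 5)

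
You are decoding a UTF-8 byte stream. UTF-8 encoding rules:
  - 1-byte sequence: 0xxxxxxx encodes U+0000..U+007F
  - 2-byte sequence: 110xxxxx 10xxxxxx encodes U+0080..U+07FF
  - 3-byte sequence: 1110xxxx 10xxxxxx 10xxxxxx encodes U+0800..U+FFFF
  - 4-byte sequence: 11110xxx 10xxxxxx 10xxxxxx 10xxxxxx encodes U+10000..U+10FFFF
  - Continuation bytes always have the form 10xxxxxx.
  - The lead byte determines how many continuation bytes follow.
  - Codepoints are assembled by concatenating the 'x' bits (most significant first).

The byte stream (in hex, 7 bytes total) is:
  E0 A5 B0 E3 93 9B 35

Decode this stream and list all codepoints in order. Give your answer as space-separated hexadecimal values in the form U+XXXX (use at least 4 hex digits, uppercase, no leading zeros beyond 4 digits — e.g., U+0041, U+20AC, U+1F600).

Byte[0]=E0: 3-byte lead, need 2 cont bytes. acc=0x0
Byte[1]=A5: continuation. acc=(acc<<6)|0x25=0x25
Byte[2]=B0: continuation. acc=(acc<<6)|0x30=0x970
Completed: cp=U+0970 (starts at byte 0)
Byte[3]=E3: 3-byte lead, need 2 cont bytes. acc=0x3
Byte[4]=93: continuation. acc=(acc<<6)|0x13=0xD3
Byte[5]=9B: continuation. acc=(acc<<6)|0x1B=0x34DB
Completed: cp=U+34DB (starts at byte 3)
Byte[6]=35: 1-byte ASCII. cp=U+0035

Answer: U+0970 U+34DB U+0035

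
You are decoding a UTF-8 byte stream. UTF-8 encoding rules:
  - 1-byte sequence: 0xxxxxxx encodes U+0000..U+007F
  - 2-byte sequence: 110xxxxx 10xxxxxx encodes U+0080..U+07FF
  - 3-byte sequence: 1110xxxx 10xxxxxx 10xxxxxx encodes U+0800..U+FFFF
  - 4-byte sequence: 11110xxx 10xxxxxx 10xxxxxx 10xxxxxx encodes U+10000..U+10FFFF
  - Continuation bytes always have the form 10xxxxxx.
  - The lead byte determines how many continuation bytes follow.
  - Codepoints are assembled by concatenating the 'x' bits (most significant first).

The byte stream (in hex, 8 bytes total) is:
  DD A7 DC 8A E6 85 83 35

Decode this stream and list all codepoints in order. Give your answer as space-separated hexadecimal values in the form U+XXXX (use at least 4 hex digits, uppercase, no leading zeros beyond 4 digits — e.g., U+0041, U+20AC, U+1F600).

Byte[0]=DD: 2-byte lead, need 1 cont bytes. acc=0x1D
Byte[1]=A7: continuation. acc=(acc<<6)|0x27=0x767
Completed: cp=U+0767 (starts at byte 0)
Byte[2]=DC: 2-byte lead, need 1 cont bytes. acc=0x1C
Byte[3]=8A: continuation. acc=(acc<<6)|0x0A=0x70A
Completed: cp=U+070A (starts at byte 2)
Byte[4]=E6: 3-byte lead, need 2 cont bytes. acc=0x6
Byte[5]=85: continuation. acc=(acc<<6)|0x05=0x185
Byte[6]=83: continuation. acc=(acc<<6)|0x03=0x6143
Completed: cp=U+6143 (starts at byte 4)
Byte[7]=35: 1-byte ASCII. cp=U+0035

Answer: U+0767 U+070A U+6143 U+0035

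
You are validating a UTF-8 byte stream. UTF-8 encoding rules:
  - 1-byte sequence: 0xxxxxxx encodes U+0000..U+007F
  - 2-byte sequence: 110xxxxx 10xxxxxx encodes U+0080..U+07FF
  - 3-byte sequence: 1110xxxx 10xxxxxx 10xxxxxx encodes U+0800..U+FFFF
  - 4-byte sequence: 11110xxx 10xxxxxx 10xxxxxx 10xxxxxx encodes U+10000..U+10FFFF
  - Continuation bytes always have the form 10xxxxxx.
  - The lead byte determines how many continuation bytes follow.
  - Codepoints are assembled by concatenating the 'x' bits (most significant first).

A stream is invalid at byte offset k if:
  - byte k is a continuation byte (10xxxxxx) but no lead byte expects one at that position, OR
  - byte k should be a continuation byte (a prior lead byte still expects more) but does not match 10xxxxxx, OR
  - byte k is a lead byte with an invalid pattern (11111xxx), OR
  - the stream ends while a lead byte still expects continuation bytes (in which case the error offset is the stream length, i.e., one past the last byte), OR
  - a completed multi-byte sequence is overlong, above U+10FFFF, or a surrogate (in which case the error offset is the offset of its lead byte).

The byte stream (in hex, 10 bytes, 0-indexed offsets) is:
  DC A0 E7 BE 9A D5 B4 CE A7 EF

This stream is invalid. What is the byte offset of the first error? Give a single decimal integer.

Answer: 10

Derivation:
Byte[0]=DC: 2-byte lead, need 1 cont bytes. acc=0x1C
Byte[1]=A0: continuation. acc=(acc<<6)|0x20=0x720
Completed: cp=U+0720 (starts at byte 0)
Byte[2]=E7: 3-byte lead, need 2 cont bytes. acc=0x7
Byte[3]=BE: continuation. acc=(acc<<6)|0x3E=0x1FE
Byte[4]=9A: continuation. acc=(acc<<6)|0x1A=0x7F9A
Completed: cp=U+7F9A (starts at byte 2)
Byte[5]=D5: 2-byte lead, need 1 cont bytes. acc=0x15
Byte[6]=B4: continuation. acc=(acc<<6)|0x34=0x574
Completed: cp=U+0574 (starts at byte 5)
Byte[7]=CE: 2-byte lead, need 1 cont bytes. acc=0xE
Byte[8]=A7: continuation. acc=(acc<<6)|0x27=0x3A7
Completed: cp=U+03A7 (starts at byte 7)
Byte[9]=EF: 3-byte lead, need 2 cont bytes. acc=0xF
Byte[10]: stream ended, expected continuation. INVALID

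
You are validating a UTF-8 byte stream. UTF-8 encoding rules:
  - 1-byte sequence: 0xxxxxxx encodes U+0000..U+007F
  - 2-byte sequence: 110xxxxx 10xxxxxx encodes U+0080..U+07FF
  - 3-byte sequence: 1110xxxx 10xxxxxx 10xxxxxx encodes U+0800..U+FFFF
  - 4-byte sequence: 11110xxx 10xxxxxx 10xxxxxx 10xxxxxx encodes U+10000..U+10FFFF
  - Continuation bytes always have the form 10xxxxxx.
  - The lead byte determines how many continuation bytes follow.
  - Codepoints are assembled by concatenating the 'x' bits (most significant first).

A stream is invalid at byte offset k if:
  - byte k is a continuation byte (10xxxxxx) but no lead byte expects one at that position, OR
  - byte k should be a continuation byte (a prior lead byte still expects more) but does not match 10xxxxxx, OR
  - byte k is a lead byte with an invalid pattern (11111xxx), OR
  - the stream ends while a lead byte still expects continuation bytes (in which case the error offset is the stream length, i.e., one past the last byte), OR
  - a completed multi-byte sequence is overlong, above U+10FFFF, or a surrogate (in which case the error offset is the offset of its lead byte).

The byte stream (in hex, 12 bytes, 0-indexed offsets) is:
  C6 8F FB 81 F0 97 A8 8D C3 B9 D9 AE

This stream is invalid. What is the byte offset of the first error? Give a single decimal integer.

Answer: 2

Derivation:
Byte[0]=C6: 2-byte lead, need 1 cont bytes. acc=0x6
Byte[1]=8F: continuation. acc=(acc<<6)|0x0F=0x18F
Completed: cp=U+018F (starts at byte 0)
Byte[2]=FB: INVALID lead byte (not 0xxx/110x/1110/11110)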